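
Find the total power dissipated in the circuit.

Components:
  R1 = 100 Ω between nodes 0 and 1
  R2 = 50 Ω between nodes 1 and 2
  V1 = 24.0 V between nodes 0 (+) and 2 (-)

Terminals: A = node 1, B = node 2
Nodal analysis, taking node 2 as the 0 V reference.
Source V1 fixes V_0 = 24 V.
KCL at each unknown node (sum of currents leaving = 0; resistances in Ω):
  Node 1: (V_1 - 24)/100 + (V_1 - 0)/50 = 0
Collecting terms: 0.03 × V_1 = 0.24  =>  V_1 = 8 V
Power in each resistor, P = (ΔV)²/R:
  P_R1 = (24 - 8)²/100 = 2.56 W
  P_R2 = (8 - 0)²/50 = 1.28 W
P_total = P_R1 + P_R2 = 3.84 W

Final answer: 3.84 W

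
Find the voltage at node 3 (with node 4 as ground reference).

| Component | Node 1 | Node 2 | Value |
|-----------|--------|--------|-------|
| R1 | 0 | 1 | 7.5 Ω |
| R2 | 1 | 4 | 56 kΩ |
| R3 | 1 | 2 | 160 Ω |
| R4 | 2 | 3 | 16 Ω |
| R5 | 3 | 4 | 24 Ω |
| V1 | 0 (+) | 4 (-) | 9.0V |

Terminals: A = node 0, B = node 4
Nodal analysis, taking node 4 as the 0 V reference.
Source V1 fixes V_0 = 9 V.
KCL at each unknown node (sum of currents leaving = 0; resistances in Ω):
  Node 1: (V_1 - 9)/7.5 + (V_1 - 0)/56000 + (V_1 - V_2)/160 = 0
  Node 2: (V_2 - V_1)/160 + (V_2 - V_3)/16 = 0
  Node 3: (V_3 - V_2)/16 + (V_3 - 0)/24 = 0
Collecting terms (coefficients in siemens):
  0.1396·V_1 - 0.00625·V_2 = 1.2
  0.06875·V_2 - 0.00625·V_1 - 0.0625·V_3 = 0
  0.1042·V_3 - 0.0625·V_2 = 0
Solving these 3 simultaneous equations (Gaussian elimination) gives:
  V_1 = 8.674 V, V_2 = 1.735 V, V_3 = 1.041 V
The requested potential is V_3 = 1.041 V.

Final answer: V_3 = 1.041 V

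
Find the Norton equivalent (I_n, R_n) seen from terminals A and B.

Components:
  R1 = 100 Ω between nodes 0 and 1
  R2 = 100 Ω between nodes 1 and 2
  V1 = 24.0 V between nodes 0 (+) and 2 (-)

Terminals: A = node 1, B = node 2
Find the Thévenin equivalent first; then I_n = V_th/R_th and R_n = R_th.
Step 1 — V_th is the open-circuit voltage V_A - V_B (nothing connected across the terminals).
Nodal analysis, taking node 2 as the 0 V reference.
Source V1 fixes V_0 = 24 V.
KCL at each unknown node (sum of currents leaving = 0; resistances in Ω):
  Node 1: (V_1 - 24)/100 + (V_1 - 0)/100 = 0
Collecting terms: 0.02 × V_1 = 0.24  =>  V_1 = 12 V
V_th = V_1 - V_2 = 12 - 0 = 12 V
Step 2 — R_th: zero the source — replace V1 by a short circuit (node 2 merges into node 0) — and find the resistance seen between A (node 1) and B (node 0).
Reduce the network between node 1 (A) and node 0 (B) by series/parallel combination:
  Rp1 = R1 ‖ R2 (parallel, both between nodes 0 and 1) = 1/(1/100 + 1/100) = 50 Ω
R_th = 50 Ω
I_n = V_th/R_th = 12/50 = 0.24 A, and R_n = R_th = 50 Ω

Final answer: I_n = 0.24 A, R_n = 50 Ω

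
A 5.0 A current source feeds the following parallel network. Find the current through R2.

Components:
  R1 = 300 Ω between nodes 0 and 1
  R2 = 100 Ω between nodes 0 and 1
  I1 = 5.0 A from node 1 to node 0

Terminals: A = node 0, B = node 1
All resistors sit directly between nodes 0 and 1, so they are in parallel and share one voltage V; the full source current 5 A splits among them.
1/R_par = 1/300 + 1/100 = 0.01333 S  =>  R_par = 75 Ω
V = I × R_par = 5 × 75 = 375 V
I_R2 = V/R2 = 375/100 = 3.75 A

Final answer: 3.75 A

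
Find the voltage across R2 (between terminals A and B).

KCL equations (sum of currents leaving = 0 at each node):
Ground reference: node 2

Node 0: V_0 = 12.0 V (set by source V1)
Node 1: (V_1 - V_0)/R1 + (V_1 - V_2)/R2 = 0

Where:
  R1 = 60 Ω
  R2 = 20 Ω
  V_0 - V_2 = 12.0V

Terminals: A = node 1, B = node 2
R1 and R2 are in series across V1 (node 0 → node 1 → node 2), and the output A–B is taken across R2, so this is a voltage divider.
Series current: I = V1/(R1 + R2) = 12/(60 + 20) = 12/80 = 0.15 A
V_R2 = I × R2 = V1 × R2/(R1 + R2) = 12 × 20/80 = 3 V

Final answer: 3 V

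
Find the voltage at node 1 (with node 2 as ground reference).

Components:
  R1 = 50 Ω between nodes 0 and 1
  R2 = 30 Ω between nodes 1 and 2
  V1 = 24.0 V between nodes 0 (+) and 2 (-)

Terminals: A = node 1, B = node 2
Nodal analysis, taking node 2 as the 0 V reference.
Source V1 fixes V_0 = 24 V.
KCL at each unknown node (sum of currents leaving = 0; resistances in Ω):
  Node 1: (V_1 - 24)/50 + (V_1 - 0)/30 = 0
Collecting terms: 0.05333 × V_1 = 0.48  =>  V_1 = 9 V
The requested potential is V_1 = 9 V.

Final answer: V_1 = 9 V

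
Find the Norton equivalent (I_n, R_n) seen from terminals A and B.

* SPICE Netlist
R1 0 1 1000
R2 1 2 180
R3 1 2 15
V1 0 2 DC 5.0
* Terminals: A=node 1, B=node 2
Find the Thévenin equivalent first; then I_n = V_th/R_th and R_n = R_th.
Step 1 — V_th is the open-circuit voltage V_A - V_B (nothing connected across the terminals).
Nodal analysis, taking node 2 as the 0 V reference.
Source V1 fixes V_0 = 5 V.
KCL at each unknown node (sum of currents leaving = 0; resistances in Ω):
  Node 1: (V_1 - 5)/1000 + (V_1 - 0)/180 + (V_1 - 0)/15 = 0
Collecting terms: 0.07322 × V_1 = 0.005  =>  V_1 = 0.06829 V
V_th = V_1 - V_2 = 0.06829 - 0 = 0.06829 V
Step 2 — R_th: zero the source — replace V1 by a short circuit (node 2 merges into node 0) — and find the resistance seen between A (node 1) and B (node 0).
Reduce the network between node 1 (A) and node 0 (B) by series/parallel combination:
  Rp1 = R1 ‖ R2 ‖ R3 (parallel, all between nodes 0 and 1) = 1/(1/1000 + 1/180 + 1/15) = 13.66 Ω
R_th = 13.66 Ω
I_n = V_th/R_th = 0.06829/13.66 = 0.005 A, and R_n = R_th = 13.66 Ω

Final answer: I_n = 0.005 A, R_n = 13.66 Ω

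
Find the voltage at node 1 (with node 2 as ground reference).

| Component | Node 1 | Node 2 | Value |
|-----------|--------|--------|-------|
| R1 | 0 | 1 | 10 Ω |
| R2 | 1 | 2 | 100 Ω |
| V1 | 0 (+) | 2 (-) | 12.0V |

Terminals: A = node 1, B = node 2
Nodal analysis, taking node 2 as the 0 V reference.
Source V1 fixes V_0 = 12 V.
KCL at each unknown node (sum of currents leaving = 0; resistances in Ω):
  Node 1: (V_1 - 12)/10 + (V_1 - 0)/100 = 0
Collecting terms: 0.11 × V_1 = 1.2  =>  V_1 = 10.91 V
The requested potential is V_1 = 10.91 V.

Final answer: V_1 = 10.91 V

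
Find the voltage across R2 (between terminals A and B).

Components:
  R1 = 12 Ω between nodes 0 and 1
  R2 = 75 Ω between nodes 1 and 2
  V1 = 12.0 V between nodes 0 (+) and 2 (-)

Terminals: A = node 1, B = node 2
R1 and R2 are in series across V1 (node 0 → node 1 → node 2), and the output A–B is taken across R2, so this is a voltage divider.
Series current: I = V1/(R1 + R2) = 12/(12 + 75) = 12/87 = 0.1379 A
V_R2 = I × R2 = V1 × R2/(R1 + R2) = 12 × 75/87 = 10.34 V

Final answer: 10.34 V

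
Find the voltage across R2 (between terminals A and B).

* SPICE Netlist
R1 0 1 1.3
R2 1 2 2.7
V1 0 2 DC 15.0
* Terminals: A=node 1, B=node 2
R1 and R2 are in series across V1 (node 0 → node 1 → node 2), and the output A–B is taken across R2, so this is a voltage divider.
Series current: I = V1/(R1 + R2) = 15/(1.3 + 2.7) = 15/4 = 3.75 A
V_R2 = I × R2 = V1 × R2/(R1 + R2) = 15 × 2.7/4 = 10.12 V

Final answer: 10.12 V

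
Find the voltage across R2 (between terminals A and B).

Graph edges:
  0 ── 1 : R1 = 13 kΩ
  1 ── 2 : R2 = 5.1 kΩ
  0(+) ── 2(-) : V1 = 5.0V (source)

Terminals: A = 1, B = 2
R1 and R2 are in series across V1 (node 0 → node 1 → node 2), and the output A–B is taken across R2, so this is a voltage divider.
Series current: I = V1/(R1 + R2) = 5/(13000 + 5100) = 5/18100 = 0.0002762 A
V_R2 = I × R2 = V1 × R2/(R1 + R2) = 5 × 5100/18100 = 1.409 V

Final answer: 1.409 V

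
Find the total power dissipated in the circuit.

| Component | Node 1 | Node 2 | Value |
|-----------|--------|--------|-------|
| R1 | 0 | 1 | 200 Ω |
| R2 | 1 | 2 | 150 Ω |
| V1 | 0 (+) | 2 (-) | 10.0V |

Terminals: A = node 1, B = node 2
Nodal analysis, taking node 2 as the 0 V reference.
Source V1 fixes V_0 = 10 V.
KCL at each unknown node (sum of currents leaving = 0; resistances in Ω):
  Node 1: (V_1 - 10)/200 + (V_1 - 0)/150 = 0
Collecting terms: 0.01167 × V_1 = 0.05  =>  V_1 = 4.286 V
Power in each resistor, P = (ΔV)²/R:
  P_R1 = (10 - 4.286)²/200 = 0.1633 W
  P_R2 = (4.286 - 0)²/150 = 0.1224 W
P_total = P_R1 + P_R2 = 0.2857 W

Final answer: 0.2857 W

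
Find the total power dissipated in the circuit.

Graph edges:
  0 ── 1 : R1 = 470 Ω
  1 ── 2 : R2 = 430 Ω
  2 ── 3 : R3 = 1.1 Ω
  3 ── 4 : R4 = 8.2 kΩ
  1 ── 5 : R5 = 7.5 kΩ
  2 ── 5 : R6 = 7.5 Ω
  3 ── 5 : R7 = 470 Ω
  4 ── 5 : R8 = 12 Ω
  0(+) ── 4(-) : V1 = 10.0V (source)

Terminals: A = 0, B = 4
Nodal analysis, taking node 4 as the 0 V reference.
Source V1 fixes V_0 = 10 V.
KCL at each unknown node (sum of currents leaving = 0; resistances in Ω):
  Node 1: (V_1 - 10)/470 + (V_1 - V_2)/430 + (V_1 - V_5)/7500 = 0
  Node 2: (V_2 - V_1)/430 + (V_2 - V_3)/1.1 + (V_2 - V_5)/7.5 = 0
  Node 3: (V_3 - V_2)/1.1 + (V_3 - 0)/8200 + (V_3 - V_5)/470 = 0
  Node 5: (V_5 - V_1)/7500 + (V_5 - V_2)/7.5 + (V_5 - V_3)/470 + (V_5 - 0)/12 = 0
Collecting terms (coefficients in siemens):
  0.004587·V_1 - 0.002326·V_2 - 0.0001333·V_5 = 0.02128
  1.045·V_2 - 0.002326·V_1 - 0.9091·V_3 - 0.1333·V_5 = 0
  0.9113·V_3 - 0.9091·V_2 - 0.002128·V_5 = 0
  0.2189·V_5 - 0.0001333·V_1 - 0.1333·V_2 - 0.002128·V_3 = 0
Solving these 4 simultaneous equations (Gaussian elimination) gives:
  V_1 = 4.75 V, V_2 = 0.2115 V, V_3 = 0.2113 V, V_5 = 0.1337 V
Power in each resistor, P = (ΔV)²/R:
  P_R1 = (10 - 4.75)²/470 = 0.05864 W
  P_R2 = (4.75 - 0.2115)²/430 = 0.0479 W
  P_R3 = (0.2115 - 0.2113)²/1.1 = 0.00000004 W
  P_R4 = (0.2113 - 0)²/8200 = 0.000005442 W
  P_R5 = (4.75 - 0.1337)²/7500 = 0.002841 W
  P_R6 = (0.2115 - 0.1337)²/7.5 = 0.0008056 W
  P_R7 = (0.2113 - 0.1337)²/470 = 0.00001279 W
  P_R8 = (0 - 0.1337)²/12 = 0.00149 W
P_total = P_R1 + P_R2 + P_R3 + P_R4 + P_R5 + P_R6 + P_R7 + P_R8 = 0.1117 W

Final answer: 0.1117 W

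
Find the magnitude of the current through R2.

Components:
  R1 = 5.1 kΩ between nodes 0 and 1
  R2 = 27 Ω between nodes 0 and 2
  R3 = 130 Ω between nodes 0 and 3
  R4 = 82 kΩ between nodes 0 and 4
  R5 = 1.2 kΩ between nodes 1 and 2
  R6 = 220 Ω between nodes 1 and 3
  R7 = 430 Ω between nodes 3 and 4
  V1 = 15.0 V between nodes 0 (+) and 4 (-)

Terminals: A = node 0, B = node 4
Nodal analysis, taking node 4 as the 0 V reference.
Source V1 fixes V_0 = 15 V.
KCL at each unknown node (sum of currents leaving = 0; resistances in Ω):
  Node 1: (V_1 - 15)/5100 + (V_1 - V_2)/1200 + (V_1 - V_3)/220 = 0
  Node 2: (V_2 - 15)/27 + (V_2 - V_1)/1200 = 0
  Node 3: (V_3 - 15)/130 + (V_3 - V_1)/220 + (V_3 - 0)/430 = 0
Collecting terms (coefficients in siemens):
  0.005575·V_1 - 0.0008333·V_2 - 0.004545·V_3 = 0.002941
  0.03787·V_2 - 0.0008333·V_1 = 0.5556
  0.01456·V_3 - 0.004545·V_1 = 0.1154
Solving these 3 simultaneous equations (Gaussian elimination) gives:
  V_1 = 12.37 V, V_2 = 14.94 V, V_3 = 11.78 V
I_R2 = (V_0 - V_2)/R2 = (15 - 14.94)/27 = 0.002144 A
|I_R2| = 0.002144 A

Final answer: |I_R2| = 0.002144 A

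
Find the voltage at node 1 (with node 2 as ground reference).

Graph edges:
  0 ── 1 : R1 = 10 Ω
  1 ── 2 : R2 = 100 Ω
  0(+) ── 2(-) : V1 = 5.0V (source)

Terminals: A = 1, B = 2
Nodal analysis, taking node 2 as the 0 V reference.
Source V1 fixes V_0 = 5 V.
KCL at each unknown node (sum of currents leaving = 0; resistances in Ω):
  Node 1: (V_1 - 5)/10 + (V_1 - 0)/100 = 0
Collecting terms: 0.11 × V_1 = 0.5  =>  V_1 = 4.545 V
The requested potential is V_1 = 4.545 V.

Final answer: V_1 = 4.545 V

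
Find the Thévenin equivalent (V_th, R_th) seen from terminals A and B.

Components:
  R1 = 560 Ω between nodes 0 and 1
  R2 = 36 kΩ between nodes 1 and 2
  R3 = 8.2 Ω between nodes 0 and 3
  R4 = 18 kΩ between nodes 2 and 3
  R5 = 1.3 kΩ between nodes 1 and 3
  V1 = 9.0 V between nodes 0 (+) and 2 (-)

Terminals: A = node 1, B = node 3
Step 1 — V_th is the open-circuit voltage V_A - V_B (nothing connected across the terminals).
Nodal analysis, taking node 2 as the 0 V reference.
Source V1 fixes V_0 = 9 V.
KCL at each unknown node (sum of currents leaving = 0; resistances in Ω):
  Node 1: (V_1 - 9)/560 + (V_1 - 0)/36000 + (V_1 - V_3)/1300 = 0
  Node 3: (V_3 - 9)/8.2 + (V_3 - 0)/18000 + (V_3 - V_1)/1300 = 0
Collecting terms (coefficients in siemens):
  0.002583·V_1 - 0.0007692·V_3 = 0.01607
  0.1228·V_3 - 0.0007692·V_1 = 1.098
Determinant D = (0.002583)(0.1228) - (-0.0007692)(-0.0007692) = 0.0003165
V_1 = [(0.01607)(0.1228) - (-0.0007692)(1.098)]/D = 8.902 V
V_3 = [(0.002583)(1.098) - (0.01607)(-0.0007692)]/D = 8.995 V
V_th = V_1 - V_3 = 8.902 - 8.995 = -0.09351 V
Step 2 — R_th: zero the source — replace V1 by a short circuit (node 2 merges into node 0) — and find the resistance seen between A (node 1) and B (node 3).
Reduce the network between node 1 (A) and node 3 (B) by series/parallel combination:
  Rp1 = R1 ‖ R2 (parallel, both between nodes 0 and 1) = 1/(1/560 + 1/36000) = 551.4 Ω
  Rp2 = R3 ‖ R4 (parallel, both between nodes 0 and 3) = 1/(1/8.2 + 1/18000) = 8.196 Ω
  Rs1 = Rp1 + Rp2 (series, joined only at node 0) = 551.4 + 8.196 = 559.6 Ω
  Rp3 = R5 ‖ Rs1 (parallel, both between nodes 1 and 3) = 1/(1/1300 + 1/559.6) = 391.2 Ω
R_th = 391.2 Ω

Final answer: V_th = -0.09351 V, R_th = 391.2 Ω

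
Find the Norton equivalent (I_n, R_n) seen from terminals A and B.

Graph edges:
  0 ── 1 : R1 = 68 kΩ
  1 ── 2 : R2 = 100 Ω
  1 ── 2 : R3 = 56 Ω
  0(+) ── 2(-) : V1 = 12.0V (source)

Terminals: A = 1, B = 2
Find the Thévenin equivalent first; then I_n = V_th/R_th and R_n = R_th.
Step 1 — V_th is the open-circuit voltage V_A - V_B (nothing connected across the terminals).
Nodal analysis, taking node 2 as the 0 V reference.
Source V1 fixes V_0 = 12 V.
KCL at each unknown node (sum of currents leaving = 0; resistances in Ω):
  Node 1: (V_1 - 12)/68000 + (V_1 - 0)/100 + (V_1 - 0)/56 = 0
Collecting terms: 0.02787 × V_1 = 0.0001765  =>  V_1 = 0.006331 V
V_th = V_1 - V_2 = 0.006331 - 0 = 0.006331 V
Step 2 — R_th: zero the source — replace V1 by a short circuit (node 2 merges into node 0) — and find the resistance seen between A (node 1) and B (node 0).
Reduce the network between node 1 (A) and node 0 (B) by series/parallel combination:
  Rp1 = R1 ‖ R2 ‖ R3 (parallel, all between nodes 0 and 1) = 1/(1/68000 + 1/100 + 1/56) = 35.88 Ω
R_th = 35.88 Ω
I_n = V_th/R_th = 0.006331/35.88 = 0.0001765 A, and R_n = R_th = 35.88 Ω

Final answer: I_n = 0.0001765 A, R_n = 35.88 Ω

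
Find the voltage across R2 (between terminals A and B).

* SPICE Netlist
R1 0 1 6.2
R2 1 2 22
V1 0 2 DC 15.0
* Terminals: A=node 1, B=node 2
R1 and R2 are in series across V1 (node 0 → node 1 → node 2), and the output A–B is taken across R2, so this is a voltage divider.
Series current: I = V1/(R1 + R2) = 15/(6.2 + 22) = 15/28.2 = 0.5319 A
V_R2 = I × R2 = V1 × R2/(R1 + R2) = 15 × 22/28.2 = 11.7 V

Final answer: 11.7 V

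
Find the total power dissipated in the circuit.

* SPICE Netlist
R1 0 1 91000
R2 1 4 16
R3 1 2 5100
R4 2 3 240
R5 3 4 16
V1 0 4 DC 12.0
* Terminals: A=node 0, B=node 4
Nodal analysis, taking node 4 as the 0 V reference.
Source V1 fixes V_0 = 12 V.
KCL at each unknown node (sum of currents leaving = 0; resistances in Ω):
  Node 1: (V_1 - 12)/91000 + (V_1 - 0)/16 + (V_1 - V_2)/5100 = 0
  Node 2: (V_2 - V_1)/5100 + (V_2 - V_3)/240 = 0
  Node 3: (V_3 - V_2)/240 + (V_3 - 0)/16 = 0
Collecting terms (coefficients in siemens):
  0.06271·V_1 - 0.0001961·V_2 = 0.0001319
  0.004363·V_2 - 0.0001961·V_1 - 0.004167·V_3 = 0
  0.06667·V_3 - 0.004167·V_2 = 0
Solving these 3 simultaneous equations (Gaussian elimination) gives:
  V_1 = 0.002103 V, V_2 = 0.0001005 V, V_3 = 0.000006283 V
Power in each resistor, P = (ΔV)²/R:
  P_R1 = (12 - 0.002103)²/91000 = 0.001582 W
  P_R2 = (0.002103 - 0)²/16 = 0.0000002765 W
  P_R3 = (0.002103 - 0.0001005)²/5100 = 0.0000000007864 W
  P_R4 = (0.0001005 - 0.000006283)²/240 = 0.00000000003701 W
  P_R5 = (0.000006283 - 0)²/16 = 0.000000000002467 W
P_total = P_R1 + P_R2 + P_R3 + P_R4 + P_R5 = 0.001582 W

Final answer: 0.001582 W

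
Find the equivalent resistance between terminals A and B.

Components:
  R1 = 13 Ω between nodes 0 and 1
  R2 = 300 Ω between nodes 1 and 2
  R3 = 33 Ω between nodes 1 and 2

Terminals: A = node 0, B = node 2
Reduce the network between node 0 (A) and node 2 (B) by series/parallel combination:
  Rp1 = R2 ‖ R3 (parallel, both between nodes 1 and 2) = 1/(1/300 + 1/33) = 29.73 Ω
  Rs1 = R1 + Rp1 (series, joined only at node 1) = 13 + 29.73 = 42.73 Ω
R_eq = 42.73 Ω

Final answer: 42.73 Ω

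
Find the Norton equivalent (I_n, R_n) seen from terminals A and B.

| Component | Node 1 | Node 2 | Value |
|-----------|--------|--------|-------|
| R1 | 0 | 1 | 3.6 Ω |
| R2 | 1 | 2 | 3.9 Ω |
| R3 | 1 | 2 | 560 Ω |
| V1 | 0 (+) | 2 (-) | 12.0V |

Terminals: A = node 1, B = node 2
Find the Thévenin equivalent first; then I_n = V_th/R_th and R_n = R_th.
Step 1 — V_th is the open-circuit voltage V_A - V_B (nothing connected across the terminals).
Nodal analysis, taking node 2 as the 0 V reference.
Source V1 fixes V_0 = 12 V.
KCL at each unknown node (sum of currents leaving = 0; resistances in Ω):
  Node 1: (V_1 - 12)/3.6 + (V_1 - 0)/3.9 + (V_1 - 0)/560 = 0
Collecting terms: 0.536 × V_1 = 3.333  =>  V_1 = 6.219 V
V_th = V_1 - V_2 = 6.219 - 0 = 6.219 V
Step 2 — R_th: zero the source — replace V1 by a short circuit (node 2 merges into node 0) — and find the resistance seen between A (node 1) and B (node 0).
Reduce the network between node 1 (A) and node 0 (B) by series/parallel combination:
  Rp1 = R1 ‖ R2 ‖ R3 (parallel, all between nodes 0 and 1) = 1/(1/3.6 + 1/3.9 + 1/560) = 1.866 Ω
R_th = 1.866 Ω
I_n = V_th/R_th = 6.219/1.866 = 3.333 A, and R_n = R_th = 1.866 Ω

Final answer: I_n = 3.333 A, R_n = 1.866 Ω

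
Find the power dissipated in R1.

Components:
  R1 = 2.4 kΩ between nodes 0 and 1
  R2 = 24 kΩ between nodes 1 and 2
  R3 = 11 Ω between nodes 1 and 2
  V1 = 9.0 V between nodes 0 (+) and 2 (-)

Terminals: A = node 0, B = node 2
Nodal analysis, taking node 2 as the 0 V reference.
Source V1 fixes V_0 = 9 V.
KCL at each unknown node (sum of currents leaving = 0; resistances in Ω):
  Node 1: (V_1 - 9)/2400 + (V_1 - 0)/24000 + (V_1 - 0)/11 = 0
Collecting terms: 0.09137 × V_1 = 0.00375  =>  V_1 = 0.04104 V
I_R1 = (V_0 - V_1)/R1 = (9 - 0.04104)/2400 = 0.003733 A
P_R1 = I_R1² × R1 = (0.003733)² × 2400 = 0.03344 W

Final answer: 0.03344 W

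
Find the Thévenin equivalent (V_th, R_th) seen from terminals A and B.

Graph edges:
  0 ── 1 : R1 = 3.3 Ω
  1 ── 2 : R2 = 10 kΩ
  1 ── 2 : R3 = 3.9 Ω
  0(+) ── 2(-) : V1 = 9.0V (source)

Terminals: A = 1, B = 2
Step 1 — V_th is the open-circuit voltage V_A - V_B (nothing connected across the terminals).
Nodal analysis, taking node 2 as the 0 V reference.
Source V1 fixes V_0 = 9 V.
KCL at each unknown node (sum of currents leaving = 0; resistances in Ω):
  Node 1: (V_1 - 9)/3.3 + (V_1 - 0)/10000 + (V_1 - 0)/3.9 = 0
Collecting terms: 0.5595 × V_1 = 2.727  =>  V_1 = 4.874 V
V_th = V_1 - V_2 = 4.874 - 0 = 4.874 V
Step 2 — R_th: zero the source — replace V1 by a short circuit (node 2 merges into node 0) — and find the resistance seen between A (node 1) and B (node 0).
Reduce the network between node 1 (A) and node 0 (B) by series/parallel combination:
  Rp1 = R1 ‖ R2 ‖ R3 (parallel, all between nodes 0 and 1) = 1/(1/3.3 + 1/10000 + 1/3.9) = 1.787 Ω
R_th = 1.787 Ω

Final answer: V_th = 4.874 V, R_th = 1.787 Ω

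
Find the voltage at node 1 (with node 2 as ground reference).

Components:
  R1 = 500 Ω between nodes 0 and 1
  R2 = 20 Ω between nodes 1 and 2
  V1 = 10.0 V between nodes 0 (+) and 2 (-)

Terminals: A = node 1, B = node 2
Nodal analysis, taking node 2 as the 0 V reference.
Source V1 fixes V_0 = 10 V.
KCL at each unknown node (sum of currents leaving = 0; resistances in Ω):
  Node 1: (V_1 - 10)/500 + (V_1 - 0)/20 = 0
Collecting terms: 0.052 × V_1 = 0.02  =>  V_1 = 0.3846 V
The requested potential is V_1 = 0.3846 V.

Final answer: V_1 = 0.3846 V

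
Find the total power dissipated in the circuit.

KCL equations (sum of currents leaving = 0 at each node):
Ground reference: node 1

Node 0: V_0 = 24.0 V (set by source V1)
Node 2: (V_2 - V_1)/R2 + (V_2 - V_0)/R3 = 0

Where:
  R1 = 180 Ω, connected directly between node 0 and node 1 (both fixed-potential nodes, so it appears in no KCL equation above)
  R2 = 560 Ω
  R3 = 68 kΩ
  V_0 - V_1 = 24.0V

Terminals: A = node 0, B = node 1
Nodal analysis, taking node 1 as the 0 V reference.
Source V1 fixes V_0 = 24 V.
KCL at each unknown node (sum of currents leaving = 0; resistances in Ω):
  Node 2: (V_2 - 0)/560 + (V_2 - 24)/68000 = 0
Collecting terms: 0.0018 × V_2 = 0.0003529  =>  V_2 = 0.196 V
Power in each resistor, P = (ΔV)²/R:
  P_R1 = (24 - 0)²/180 = 3.2 W
  P_R2 = (0 - 0.196)²/560 = 0.00006862 W
  P_R3 = (24 - 0.196)²/68000 = 0.008333 W
P_total = P_R1 + P_R2 + P_R3 = 3.208 W

Final answer: 3.208 W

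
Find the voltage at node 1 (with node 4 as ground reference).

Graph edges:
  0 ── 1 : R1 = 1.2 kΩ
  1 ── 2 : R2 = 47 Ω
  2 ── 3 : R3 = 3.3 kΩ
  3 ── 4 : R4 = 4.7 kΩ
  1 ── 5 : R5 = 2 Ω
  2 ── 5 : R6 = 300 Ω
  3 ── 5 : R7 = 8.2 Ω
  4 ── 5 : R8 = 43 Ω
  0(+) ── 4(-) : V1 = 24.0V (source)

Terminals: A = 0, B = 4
Nodal analysis, taking node 4 as the 0 V reference.
Source V1 fixes V_0 = 24 V.
KCL at each unknown node (sum of currents leaving = 0; resistances in Ω):
  Node 1: (V_1 - 24)/1200 + (V_1 - V_2)/47 + (V_1 - V_5)/2 = 0
  Node 2: (V_2 - V_1)/47 + (V_2 - V_3)/3300 + (V_2 - V_5)/300 = 0
  Node 3: (V_3 - V_2)/3300 + (V_3 - 0)/4700 + (V_3 - V_5)/8.2 = 0
  Node 5: (V_5 - V_1)/2 + (V_5 - V_2)/300 + (V_5 - V_3)/8.2 + (V_5 - 0)/43 = 0
Collecting terms (coefficients in siemens):
  0.5221·V_1 - 0.02128·V_2 - 0.5·V_5 = 0.02
  0.02491·V_2 - 0.02128·V_1 - 0.000303·V_3 - 0.003333·V_5 = 0
  0.1225·V_3 - 0.000303·V_2 - 0.122·V_5 = 0
  0.6485·V_5 - 0.5·V_1 - 0.003333·V_2 - 0.122·V_3 = 0
Solving these 4 simultaneous equations (Gaussian elimination) gives:
  V_1 = 0.86 V, V_2 = 0.8544 V, V_3 = 0.8203 V, V_5 = 0.8217 V
The requested potential is V_1 = 0.86 V.

Final answer: V_1 = 0.86 V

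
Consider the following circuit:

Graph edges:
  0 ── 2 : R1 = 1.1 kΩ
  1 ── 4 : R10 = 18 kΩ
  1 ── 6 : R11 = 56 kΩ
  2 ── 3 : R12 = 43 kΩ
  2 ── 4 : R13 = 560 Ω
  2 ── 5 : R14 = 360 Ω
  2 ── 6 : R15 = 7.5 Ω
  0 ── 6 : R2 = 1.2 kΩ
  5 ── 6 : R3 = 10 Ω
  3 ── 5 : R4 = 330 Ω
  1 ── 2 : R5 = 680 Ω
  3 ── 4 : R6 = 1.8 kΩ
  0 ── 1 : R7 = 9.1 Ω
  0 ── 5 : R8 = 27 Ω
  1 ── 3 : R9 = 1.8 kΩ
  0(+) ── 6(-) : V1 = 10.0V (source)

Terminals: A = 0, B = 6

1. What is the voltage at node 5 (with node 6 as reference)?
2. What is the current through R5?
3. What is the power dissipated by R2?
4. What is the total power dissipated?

Nodal analysis, taking node 6 as the 0 V reference.
Source V1 fixes V_0 = 10 V.
KCL at each unknown node (sum of currents leaving = 0; resistances in Ω):
  Node 1: (V_1 - V_2)/680 + (V_1 - 10)/9.1 + (V_1 - V_3)/1800 + (V_1 - V_4)/18000 + (V_1 - 0)/56000 = 0
  Node 2: (V_2 - 10)/1100 + (V_2 - V_1)/680 + (V_2 - V_3)/43000 + (V_2 - V_4)/560 + (V_2 - V_5)/360 + (V_2 - 0)/7.5 = 0
  Node 3: (V_3 - V_5)/330 + (V_3 - V_4)/1800 + (V_3 - V_1)/1800 + (V_3 - V_2)/43000 = 0
  Node 4: (V_4 - V_3)/1800 + (V_4 - V_1)/18000 + (V_4 - V_2)/560 = 0
  Node 5: (V_5 - 0)/10 + (V_5 - V_3)/330 + (V_5 - 10)/27 + (V_5 - V_2)/360 = 0
Collecting terms (coefficients in siemens):
  0.112·V_1 - 0.001471·V_2 - 0.0005556·V_3 - 0.00005556·V_4 = 1.099
  0.1403·V_2 - 0.001471·V_1 - 0.00002326·V_3 - 0.001786·V_4 - 0.002778·V_5 = 0.009091
  0.004165·V_3 - 0.0005556·V_1 - 0.00002326·V_2 - 0.0005556·V_4 - 0.00303·V_5 = 0
  0.002397·V_4 - 0.00005556·V_1 - 0.001786·V_2 - 0.0005556·V_3 = 0
  0.1428·V_5 - 0.002778·V_2 - 0.00303·V_3 = 0.3704
Solving these 5 simultaneous equations (Gaussian elimination) gives:
  V_1 = 9.833 V, V_2 = 0.2365 V, V_3 = 3.415 V, V_4 = 1.196 V
  V_5 = 2.67 V
Part 1:
  Read off the nodal solution: V_5 = 2.67 V
Part 2:
  I_R5 = (V_1 - V_2)/R5 = (9.833 - 0.2365)/680 = 0.01411 A
  Magnitude: I_R5 = 0.01411 A
Part 3:
  I_R2 = (V_0 - V_6)/R2 = (10 - 0)/1200 = 0.008333 A
  P_R2 = I_R2² × R2 = (0.008333)² × 1200 = 0.08333 W
Part 4:
  Power in each resistor, P = (ΔV)²/R:
    P_R1 = (10 - 0.2365)²/1100 = 0.08666 W
    P_R2 = (10 - 0)²/1200 = 0.08333 W
    P_R3 = (2.67 - 0)²/10 = 0.7128 W
    P_R4 = (3.415 - 2.67)²/330 = 0.001683 W
    P_R5 = (9.833 - 0.2365)²/680 = 0.1354 W
    P_R6 = (3.415 - 1.196)²/1800 = 0.002737 W
    P_R7 = (10 - 9.833)²/9.1 = 0.003059 W
    P_R8 = (10 - 2.67)²/27 = 1.99 W
    P_R9 = (9.833 - 3.415)²/1800 = 0.02288 W
    P_R10 = (9.833 - 1.196)²/18000 = 0.004145 W
    P_R11 = (9.833 - 0)²/56000 = 0.001727 W
    P_R12 = (0.2365 - 3.415)²/43000 = 0.000235 W
    P_R13 = (0.2365 - 1.196)²/560 = 0.001643 W
    P_R14 = (0.2365 - 2.67)²/360 = 0.01645 W
    P_R15 = (0.2365 - 0)²/7.5 = 0.007458 W
  P_total = P_R1 + P_R2 + P_R3 + P_R4 + P_R5 + P_R6 + P_R7 + P_R8 + P_R9 + P_R10 + P_R11 + P_R12 + P_R13 + P_R14 + P_R15 = 3.07 W

Final answers:
1. V_5 = 2.67 V
2. I_R5 = 0.01411 A
3. P_R2 = 0.08333 W
4. P_total = 3.07 W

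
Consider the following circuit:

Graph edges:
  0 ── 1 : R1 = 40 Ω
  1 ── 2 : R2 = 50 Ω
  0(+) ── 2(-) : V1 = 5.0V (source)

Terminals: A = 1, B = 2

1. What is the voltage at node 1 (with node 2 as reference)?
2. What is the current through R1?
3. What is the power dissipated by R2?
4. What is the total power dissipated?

Nodal analysis, taking node 2 as the 0 V reference.
Source V1 fixes V_0 = 5 V.
KCL at each unknown node (sum of currents leaving = 0; resistances in Ω):
  Node 1: (V_1 - 5)/40 + (V_1 - 0)/50 = 0
Collecting terms: 0.045 × V_1 = 0.125  =>  V_1 = 2.778 V
Part 1:
  Read off the nodal solution: V_1 = 2.778 V
Part 2:
  I_R1 = (V_0 - V_1)/R1 = (5 - 2.778)/40 = 0.05556 A
  Magnitude: I_R1 = 0.05556 A
Part 3:
  I_R2 = (V_1 - V_2)/R2 = (2.778 - 0)/50 = 0.05556 A
  P_R2 = I_R2² × R2 = (0.05556)² × 50 = 0.1543 W
Part 4:
  Power in each resistor, P = (ΔV)²/R:
    P_R1 = (5 - 2.778)²/40 = 0.1235 W
    P_R2 = (2.778 - 0)²/50 = 0.1543 W
  P_total = P_R1 + P_R2 = 0.2778 W

Final answers:
1. V_1 = 2.778 V
2. I_R1 = 0.05556 A
3. P_R2 = 0.1543 W
4. P_total = 0.2778 W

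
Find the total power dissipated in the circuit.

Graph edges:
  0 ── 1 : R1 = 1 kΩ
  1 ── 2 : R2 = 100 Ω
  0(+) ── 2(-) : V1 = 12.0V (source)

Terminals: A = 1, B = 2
Nodal analysis, taking node 2 as the 0 V reference.
Source V1 fixes V_0 = 12 V.
KCL at each unknown node (sum of currents leaving = 0; resistances in Ω):
  Node 1: (V_1 - 12)/1000 + (V_1 - 0)/100 = 0
Collecting terms: 0.011 × V_1 = 0.012  =>  V_1 = 1.091 V
Power in each resistor, P = (ΔV)²/R:
  P_R1 = (12 - 1.091)²/1000 = 0.119 W
  P_R2 = (1.091 - 0)²/100 = 0.0119 W
P_total = P_R1 + P_R2 = 0.1309 W

Final answer: 0.1309 W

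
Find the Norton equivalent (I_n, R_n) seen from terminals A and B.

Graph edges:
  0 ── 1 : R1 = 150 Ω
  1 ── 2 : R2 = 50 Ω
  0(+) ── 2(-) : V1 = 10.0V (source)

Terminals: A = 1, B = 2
Find the Thévenin equivalent first; then I_n = V_th/R_th and R_n = R_th.
Step 1 — V_th is the open-circuit voltage V_A - V_B (nothing connected across the terminals).
Nodal analysis, taking node 2 as the 0 V reference.
Source V1 fixes V_0 = 10 V.
KCL at each unknown node (sum of currents leaving = 0; resistances in Ω):
  Node 1: (V_1 - 10)/150 + (V_1 - 0)/50 = 0
Collecting terms: 0.02667 × V_1 = 0.06667  =>  V_1 = 2.5 V
V_th = V_1 - V_2 = 2.5 - 0 = 2.5 V
Step 2 — R_th: zero the source — replace V1 by a short circuit (node 2 merges into node 0) — and find the resistance seen between A (node 1) and B (node 0).
Reduce the network between node 1 (A) and node 0 (B) by series/parallel combination:
  Rp1 = R1 ‖ R2 (parallel, both between nodes 0 and 1) = 1/(1/150 + 1/50) = 37.5 Ω
R_th = 37.5 Ω
I_n = V_th/R_th = 2.5/37.5 = 0.06667 A, and R_n = R_th = 37.5 Ω

Final answer: I_n = 0.06667 A, R_n = 37.5 Ω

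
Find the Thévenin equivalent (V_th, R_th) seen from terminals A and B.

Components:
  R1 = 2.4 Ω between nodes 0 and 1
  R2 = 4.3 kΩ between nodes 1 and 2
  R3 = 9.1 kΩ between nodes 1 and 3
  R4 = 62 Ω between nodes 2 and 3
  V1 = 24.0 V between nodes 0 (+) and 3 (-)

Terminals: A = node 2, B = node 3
Step 1 — V_th is the open-circuit voltage V_A - V_B (nothing connected across the terminals).
Nodal analysis, taking node 3 as the 0 V reference.
Source V1 fixes V_0 = 24 V.
KCL at each unknown node (sum of currents leaving = 0; resistances in Ω):
  Node 1: (V_1 - 24)/2.4 + (V_1 - V_2)/4300 + (V_1 - 0)/9100 = 0
  Node 2: (V_2 - V_1)/4300 + (V_2 - 0)/62 = 0
Collecting terms (coefficients in siemens):
  0.417·V_1 - 0.0002326·V_2 = 10
  0.01636·V_2 - 0.0002326·V_1 = 0
Determinant D = (0.417)(0.01636) - (-0.0002326)(-0.0002326) = 0.006823
V_1 = [(10)(0.01636) - (-0.0002326)(0)]/D = 23.98 V
V_2 = [(0.417)(0) - (10)(-0.0002326)]/D = 0.3409 V
V_th = V_2 - V_3 = 0.3409 - 0 = 0.3409 V
Step 2 — R_th: zero the source — replace V1 by a short circuit (node 3 merges into node 0) — and find the resistance seen between A (node 2) and B (node 0).
Reduce the network between node 2 (A) and node 0 (B) by series/parallel combination:
  Rp1 = R1 ‖ R3 (parallel, both between nodes 0 and 1) = 1/(1/2.4 + 1/9100) = 2.399 Ω
  Rs1 = R2 + Rp1 (series, joined only at node 1) = 4300 + 2.399 = 4302 Ω
  Rp2 = R4 ‖ Rs1 (parallel, both between nodes 0 and 2) = 1/(1/62 + 1/4302) = 61.12 Ω
R_th = 61.12 Ω

Final answer: V_th = 0.3409 V, R_th = 61.12 Ω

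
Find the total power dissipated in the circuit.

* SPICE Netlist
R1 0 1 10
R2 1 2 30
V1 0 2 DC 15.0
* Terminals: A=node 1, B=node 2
Nodal analysis, taking node 2 as the 0 V reference.
Source V1 fixes V_0 = 15 V.
KCL at each unknown node (sum of currents leaving = 0; resistances in Ω):
  Node 1: (V_1 - 15)/10 + (V_1 - 0)/30 = 0
Collecting terms: 0.1333 × V_1 = 1.5  =>  V_1 = 11.25 V
Power in each resistor, P = (ΔV)²/R:
  P_R1 = (15 - 11.25)²/10 = 1.406 W
  P_R2 = (11.25 - 0)²/30 = 4.219 W
P_total = P_R1 + P_R2 = 5.625 W

Final answer: 5.625 W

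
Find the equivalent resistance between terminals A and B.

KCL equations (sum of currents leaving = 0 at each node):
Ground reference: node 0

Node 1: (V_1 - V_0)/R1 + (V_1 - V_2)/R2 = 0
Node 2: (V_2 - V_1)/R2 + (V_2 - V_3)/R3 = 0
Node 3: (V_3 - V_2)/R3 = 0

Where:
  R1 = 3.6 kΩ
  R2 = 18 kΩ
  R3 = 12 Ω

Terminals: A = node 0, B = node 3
Reduce the network between node 0 (A) and node 3 (B) by series/parallel combination:
  Rs1 = R1 + R2 (series, joined only at node 1) = 3600 + 18000 = 21600 Ω
  Rs2 = R3 + Rs1 (series, joined only at node 2) = 12 + 21600 = 21610 Ω
R_eq = 21.61 kΩ

Final answer: 21.61 kΩ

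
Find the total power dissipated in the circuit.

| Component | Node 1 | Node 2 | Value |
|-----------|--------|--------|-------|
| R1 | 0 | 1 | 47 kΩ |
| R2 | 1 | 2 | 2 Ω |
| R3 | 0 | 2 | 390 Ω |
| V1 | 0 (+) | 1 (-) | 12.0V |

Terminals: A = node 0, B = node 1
Nodal analysis, taking node 1 as the 0 V reference.
Source V1 fixes V_0 = 12 V.
KCL at each unknown node (sum of currents leaving = 0; resistances in Ω):
  Node 2: (V_2 - 0)/2 + (V_2 - 12)/390 = 0
Collecting terms: 0.5026 × V_2 = 0.03077  =>  V_2 = 0.06122 V
Power in each resistor, P = (ΔV)²/R:
  P_R1 = (12 - 0)²/47000 = 0.003064 W
  P_R2 = (0 - 0.06122)²/2 = 0.001874 W
  P_R3 = (12 - 0.06122)²/390 = 0.3655 W
P_total = P_R1 + P_R2 + P_R3 = 0.3704 W

Final answer: 0.3704 W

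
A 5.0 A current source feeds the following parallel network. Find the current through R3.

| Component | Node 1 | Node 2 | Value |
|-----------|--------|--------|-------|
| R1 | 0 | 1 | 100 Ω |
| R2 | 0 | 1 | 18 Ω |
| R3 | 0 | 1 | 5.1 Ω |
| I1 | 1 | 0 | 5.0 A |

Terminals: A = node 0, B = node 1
All resistors sit directly between nodes 0 and 1, so they are in parallel and share one voltage V; the full source current 5 A splits among them.
1/R_par = 1/100 + 1/18 + 1/5.1 = 0.2616 S  =>  R_par = 3.822 Ω
V = I × R_par = 5 × 3.822 = 19.11 V
I_R3 = V/R3 = 19.11/5.1 = 3.747 A

Final answer: 3.747 A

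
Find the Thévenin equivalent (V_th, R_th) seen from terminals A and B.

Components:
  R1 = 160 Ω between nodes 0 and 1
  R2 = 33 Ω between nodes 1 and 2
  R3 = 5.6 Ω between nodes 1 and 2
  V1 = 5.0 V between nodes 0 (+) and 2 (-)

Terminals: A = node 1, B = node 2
Step 1 — V_th is the open-circuit voltage V_A - V_B (nothing connected across the terminals).
Nodal analysis, taking node 2 as the 0 V reference.
Source V1 fixes V_0 = 5 V.
KCL at each unknown node (sum of currents leaving = 0; resistances in Ω):
  Node 1: (V_1 - 5)/160 + (V_1 - 0)/33 + (V_1 - 0)/5.6 = 0
Collecting terms: 0.2151 × V_1 = 0.03125  =>  V_1 = 0.1453 V
V_th = V_1 - V_2 = 0.1453 - 0 = 0.1453 V
Step 2 — R_th: zero the source — replace V1 by a short circuit (node 2 merges into node 0) — and find the resistance seen between A (node 1) and B (node 0).
Reduce the network between node 1 (A) and node 0 (B) by series/parallel combination:
  Rp1 = R1 ‖ R2 ‖ R3 (parallel, all between nodes 0 and 1) = 1/(1/160 + 1/33 + 1/5.6) = 4.648 Ω
R_th = 4.648 Ω

Final answer: V_th = 0.1453 V, R_th = 4.648 Ω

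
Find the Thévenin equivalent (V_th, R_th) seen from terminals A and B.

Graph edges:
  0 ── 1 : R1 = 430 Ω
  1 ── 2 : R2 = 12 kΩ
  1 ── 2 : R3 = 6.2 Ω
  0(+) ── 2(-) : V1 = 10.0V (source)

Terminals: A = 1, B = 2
Step 1 — V_th is the open-circuit voltage V_A - V_B (nothing connected across the terminals).
Nodal analysis, taking node 2 as the 0 V reference.
Source V1 fixes V_0 = 10 V.
KCL at each unknown node (sum of currents leaving = 0; resistances in Ω):
  Node 1: (V_1 - 10)/430 + (V_1 - 0)/12000 + (V_1 - 0)/6.2 = 0
Collecting terms: 0.1637 × V_1 = 0.02326  =>  V_1 = 0.1421 V
V_th = V_1 - V_2 = 0.1421 - 0 = 0.1421 V
Step 2 — R_th: zero the source — replace V1 by a short circuit (node 2 merges into node 0) — and find the resistance seen between A (node 1) and B (node 0).
Reduce the network between node 1 (A) and node 0 (B) by series/parallel combination:
  Rp1 = R1 ‖ R2 ‖ R3 (parallel, all between nodes 0 and 1) = 1/(1/430 + 1/12000 + 1/6.2) = 6.109 Ω
R_th = 6.109 Ω

Final answer: V_th = 0.1421 V, R_th = 6.109 Ω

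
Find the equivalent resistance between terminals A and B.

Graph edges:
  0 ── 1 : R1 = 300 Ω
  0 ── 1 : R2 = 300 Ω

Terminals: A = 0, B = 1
Reduce the network between node 0 (A) and node 1 (B) by series/parallel combination:
  Rp1 = R1 ‖ R2 (parallel, both between nodes 0 and 1) = 1/(1/300 + 1/300) = 150 Ω
R_eq = 150 Ω

Final answer: 150 Ω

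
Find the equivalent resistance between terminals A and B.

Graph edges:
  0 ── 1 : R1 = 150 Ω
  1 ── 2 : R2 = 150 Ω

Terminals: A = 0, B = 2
Reduce the network between node 0 (A) and node 2 (B) by series/parallel combination:
  Rs1 = R1 + R2 (series, joined only at node 1) = 150 + 150 = 300 Ω
R_eq = 300 Ω

Final answer: 300 Ω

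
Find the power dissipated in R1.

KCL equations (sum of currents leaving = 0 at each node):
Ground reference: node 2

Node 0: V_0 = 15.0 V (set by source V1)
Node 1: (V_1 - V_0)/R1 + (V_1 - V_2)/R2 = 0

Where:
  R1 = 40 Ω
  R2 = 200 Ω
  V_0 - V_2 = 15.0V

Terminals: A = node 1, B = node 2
Nodal analysis, taking node 2 as the 0 V reference.
Source V1 fixes V_0 = 15 V.
KCL at each unknown node (sum of currents leaving = 0; resistances in Ω):
  Node 1: (V_1 - 15)/40 + (V_1 - 0)/200 = 0
Collecting terms: 0.03 × V_1 = 0.375  =>  V_1 = 12.5 V
I_R1 = (V_0 - V_1)/R1 = (15 - 12.5)/40 = 0.0625 A
P_R1 = I_R1² × R1 = (0.0625)² × 40 = 0.1562 W

Final answer: 0.1562 W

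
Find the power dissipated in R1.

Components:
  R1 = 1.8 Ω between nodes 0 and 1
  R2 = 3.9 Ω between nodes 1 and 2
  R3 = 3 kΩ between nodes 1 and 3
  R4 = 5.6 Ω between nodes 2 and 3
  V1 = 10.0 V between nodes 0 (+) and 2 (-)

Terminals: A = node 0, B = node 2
Nodal analysis, taking node 2 as the 0 V reference.
Source V1 fixes V_0 = 10 V.
KCL at each unknown node (sum of currents leaving = 0; resistances in Ω):
  Node 1: (V_1 - 10)/1.8 + (V_1 - 0)/3.9 + (V_1 - V_3)/3000 = 0
  Node 3: (V_3 - V_1)/3000 + (V_3 - 0)/5.6 = 0
Collecting terms (coefficients in siemens):
  0.8123·V_1 - 0.0003333·V_3 = 5.556
  0.1789·V_3 - 0.0003333·V_1 = 0
Determinant D = (0.8123)(0.1789) - (-0.0003333)(-0.0003333) = 0.1453
V_1 = [(5.556)(0.1789) - (-0.0003333)(0)]/D = 6.839 V
V_3 = [(0.8123)(0) - (5.556)(-0.0003333)]/D = 0.01274 V
I_R1 = (V_0 - V_1)/R1 = (10 - 6.839)/1.8 = 1.756 A
P_R1 = I_R1² × R1 = (1.756)² × 1.8 = 5.55 W

Final answer: 5.55 W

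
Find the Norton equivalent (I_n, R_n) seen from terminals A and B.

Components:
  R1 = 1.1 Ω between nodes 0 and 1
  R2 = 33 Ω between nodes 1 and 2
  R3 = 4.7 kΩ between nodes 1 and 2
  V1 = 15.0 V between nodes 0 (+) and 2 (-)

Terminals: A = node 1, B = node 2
Find the Thévenin equivalent first; then I_n = V_th/R_th and R_n = R_th.
Step 1 — V_th is the open-circuit voltage V_A - V_B (nothing connected across the terminals).
Nodal analysis, taking node 2 as the 0 V reference.
Source V1 fixes V_0 = 15 V.
KCL at each unknown node (sum of currents leaving = 0; resistances in Ω):
  Node 1: (V_1 - 15)/1.1 + (V_1 - 0)/33 + (V_1 - 0)/4700 = 0
Collecting terms: 0.9396 × V_1 = 13.64  =>  V_1 = 14.51 V
V_th = V_1 - V_2 = 14.51 - 0 = 14.51 V
Step 2 — R_th: zero the source — replace V1 by a short circuit (node 2 merges into node 0) — and find the resistance seen between A (node 1) and B (node 0).
Reduce the network between node 1 (A) and node 0 (B) by series/parallel combination:
  Rp1 = R1 ‖ R2 ‖ R3 (parallel, all between nodes 0 and 1) = 1/(1/1.1 + 1/33 + 1/4700) = 1.064 Ω
R_th = 1.064 Ω
I_n = V_th/R_th = 14.51/1.064 = 13.64 A, and R_n = R_th = 1.064 Ω

Final answer: I_n = 13.64 A, R_n = 1.064 Ω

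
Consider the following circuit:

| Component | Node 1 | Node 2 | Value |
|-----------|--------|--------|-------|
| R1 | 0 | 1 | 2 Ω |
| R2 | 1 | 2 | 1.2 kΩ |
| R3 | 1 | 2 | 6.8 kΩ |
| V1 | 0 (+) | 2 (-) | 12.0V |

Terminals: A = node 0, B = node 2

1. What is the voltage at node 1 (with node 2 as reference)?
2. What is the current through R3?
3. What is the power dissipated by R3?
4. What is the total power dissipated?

Nodal analysis, taking node 2 as the 0 V reference.
Source V1 fixes V_0 = 12 V.
KCL at each unknown node (sum of currents leaving = 0; resistances in Ω):
  Node 1: (V_1 - 12)/2 + (V_1 - 0)/1200 + (V_1 - 0)/6800 = 0
Collecting terms: 0.501 × V_1 = 6  =>  V_1 = 11.98 V
Part 1:
  Read off the nodal solution: V_1 = 11.98 V
Part 2:
  I_R3 = (V_1 - V_2)/R3 = (11.98 - 0)/6800 = 0.001761 A
  Magnitude: I_R3 = 0.001761 A
Part 3:
  I_R3 = (V_1 - V_2)/R3 = (11.98 - 0)/6800 = 0.001761 A
  P_R3 = I_R3² × R3 = (0.001761)² × 6800 = 0.02109 W
Part 4:
  Power in each resistor, P = (ΔV)²/R:
    P_R1 = (12 - 11.98)²/2 = 0.0002757 W
    P_R2 = (11.98 - 0)²/1200 = 0.1195 W
    P_R3 = (11.98 - 0)²/6800 = 0.02109 W
  P_total = P_R1 + P_R2 + P_R3 = 0.1409 W

Final answers:
1. V_1 = 11.98 V
2. I_R3 = 0.001761 A
3. P_R3 = 0.02109 W
4. P_total = 0.1409 W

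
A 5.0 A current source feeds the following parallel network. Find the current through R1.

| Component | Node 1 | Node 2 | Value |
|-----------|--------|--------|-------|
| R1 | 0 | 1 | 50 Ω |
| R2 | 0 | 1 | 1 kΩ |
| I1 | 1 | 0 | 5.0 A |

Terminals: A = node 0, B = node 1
All resistors sit directly between nodes 0 and 1, so they are in parallel and share one voltage V; the full source current 5 A splits among them.
1/R_par = 1/50 + 1/1000 = 0.021 S  =>  R_par = 47.62 Ω
V = I × R_par = 5 × 47.62 = 238.1 V
I_R1 = V/R1 = 238.1/50 = 4.762 A

Final answer: 4.762 A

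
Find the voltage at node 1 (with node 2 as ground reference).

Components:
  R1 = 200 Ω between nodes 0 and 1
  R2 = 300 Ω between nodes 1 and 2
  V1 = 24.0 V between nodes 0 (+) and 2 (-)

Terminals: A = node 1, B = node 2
Nodal analysis, taking node 2 as the 0 V reference.
Source V1 fixes V_0 = 24 V.
KCL at each unknown node (sum of currents leaving = 0; resistances in Ω):
  Node 1: (V_1 - 24)/200 + (V_1 - 0)/300 = 0
Collecting terms: 0.008333 × V_1 = 0.12  =>  V_1 = 14.4 V
The requested potential is V_1 = 14.4 V.

Final answer: V_1 = 14.4 V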